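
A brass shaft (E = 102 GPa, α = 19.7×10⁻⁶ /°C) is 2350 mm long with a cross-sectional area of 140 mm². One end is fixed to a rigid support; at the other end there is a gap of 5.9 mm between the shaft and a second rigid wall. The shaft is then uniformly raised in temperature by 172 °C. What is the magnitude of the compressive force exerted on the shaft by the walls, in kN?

Free thermal elongation = αΔT L = 19.7×10⁻⁶ × 172 × 2350 = 7.963 mm.
The gap closes (δ_free > 5.9 mm) and the wall then resists a further 7.963 − 5.9 = 2.063 mm of expansion.
That suppressed elongation corresponds to σ = E·Δ/L = 102×10³ × 2.063/2350 = 89.53 MPa.
P = σA = 89.53 × 140 = 12.53 kN.

P ≈ 12.5 kN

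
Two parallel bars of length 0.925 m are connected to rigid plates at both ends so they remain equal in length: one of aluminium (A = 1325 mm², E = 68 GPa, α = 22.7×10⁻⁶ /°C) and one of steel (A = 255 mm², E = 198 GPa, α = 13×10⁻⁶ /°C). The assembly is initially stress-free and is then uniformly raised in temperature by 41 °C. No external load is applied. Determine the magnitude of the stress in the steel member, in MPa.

σ ≈ 50.5 MPa (tensile)

The aluminium has the larger α, so on heating it would change length more than the steel if both were free. The rigid plates force a common final length, so the aluminium is put into compression and the steel into tension, with equal and opposite forces P (no external load).
Setting the final lengths equal and cancelling L: (α₁ − α₂)ΔT = P/(A₁E₁) + P/(A₂E₂).
|α₁ − α₂|·ΔT = 9.7×10⁻⁶ × 41 = 0.0003977.
1/(A₁E₁) + 1/(A₂E₂) = 1/(1325×68×10³) + 1/(255×198×10³) = 3.09×10⁻⁸ N⁻¹.
P = 0.0003977 / 3.09×10⁻⁸ = 12870 N = 12.87 kN.
σ_{steel} = P/A₂ = 12870/255 = 50.47 MPa, tensile.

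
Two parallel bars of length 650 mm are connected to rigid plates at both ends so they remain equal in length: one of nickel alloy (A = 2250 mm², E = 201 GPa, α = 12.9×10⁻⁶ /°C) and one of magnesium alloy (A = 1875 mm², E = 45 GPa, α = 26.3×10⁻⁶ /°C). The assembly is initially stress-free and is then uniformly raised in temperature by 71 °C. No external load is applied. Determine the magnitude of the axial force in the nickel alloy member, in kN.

P ≈ 67.7 kN (tensile in the nickel alloy)

Both members must finish at the same length. With the larger α, the magnesium alloy tends to over-expand; the plates restrain it, putting the magnesium alloy in compression and the nickel alloy in tension. With no external load the two internal forces are equal and opposite, magnitude P.
Equating the net (thermal + elastic) strains gives |α₁ − α₂|·ΔT = P·[1/(A₁E₁) + 1/(A₂E₂)].
|α₁ − α₂|·ΔT = 13.4×10⁻⁶ × 71 = 0.0009514.
1/(A₁E₁) + 1/(A₂E₂) = 1/(2250×201×10³) + 1/(1875×45×10³) = 1.406×10⁻⁸ N⁻¹.
P = 0.0009514 / 1.406×10⁻⁸ = 67650 N = 67.65 kN.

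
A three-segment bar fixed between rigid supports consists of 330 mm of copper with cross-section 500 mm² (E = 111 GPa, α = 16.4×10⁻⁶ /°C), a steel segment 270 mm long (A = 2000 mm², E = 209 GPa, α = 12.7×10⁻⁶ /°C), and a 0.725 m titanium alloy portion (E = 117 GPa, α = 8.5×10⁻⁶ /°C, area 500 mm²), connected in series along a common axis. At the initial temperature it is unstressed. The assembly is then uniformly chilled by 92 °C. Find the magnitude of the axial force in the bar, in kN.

P ≈ 72.7 kN (tensile)

Free thermal contraction of the whole bar: Σ αᵢΔT Lᵢ = 16.4×10⁻⁶×92×330 + 12.7×10⁻⁶×92×270 + 8.5×10⁻⁶×92×725 = 1.38 mm.
The walls prevent any net length change, so an axial force P (same in every segment) develops. Compatibility: P · Σ Lᵢ/(AᵢEᵢ) = δ_free.
The series flexibility is Σ Lᵢ/(AᵢEᵢ) = 330/(500×111×10³) + 270/(2000×209×10³) + 725/(500×117×10³) = 1.899×10⁻⁵ mm/N.
P = 1.38 / 1.899×10⁻⁵ = 72710 N = 72.71 kN, tensile.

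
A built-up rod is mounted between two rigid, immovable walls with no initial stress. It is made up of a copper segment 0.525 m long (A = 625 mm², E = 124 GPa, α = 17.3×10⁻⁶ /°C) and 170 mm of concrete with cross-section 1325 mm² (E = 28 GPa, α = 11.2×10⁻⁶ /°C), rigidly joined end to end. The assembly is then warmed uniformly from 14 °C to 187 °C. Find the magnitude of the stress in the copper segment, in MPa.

σ ≈ 268 MPa (compressive)

With the walls removed the bar would change length by δ_free = Σ αᵢΔT Lᵢ = 17.3×10⁻⁶×173×525 + 11.2×10⁻⁶×173×170 = 1.901 mm.
The rigid supports impose zero overall length change; the single axial force P common to all segments must satisfy P Σ Lᵢ/(AᵢEᵢ) = δ_free.
The series flexibility is Σ Lᵢ/(AᵢEᵢ) = 525/(625×124×10³) + 170/(1325×28×10³) = 1.136×10⁻⁵ mm/N.
Hence P = δ_free / Σ(L/AE) = 1.901/1.136×10⁻⁵ = 167.4 kN (compressive).
σ_{copper} = P / A = 167400 / 625 = 267.8 MPa.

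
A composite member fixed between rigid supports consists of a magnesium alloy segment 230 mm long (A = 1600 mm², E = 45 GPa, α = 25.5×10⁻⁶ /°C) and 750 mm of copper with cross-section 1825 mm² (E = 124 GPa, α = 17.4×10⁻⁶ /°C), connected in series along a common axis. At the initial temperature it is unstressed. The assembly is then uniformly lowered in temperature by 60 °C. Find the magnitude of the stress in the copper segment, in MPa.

Free thermal contraction of the whole bar: Σ αᵢΔT Lᵢ = 25.5×10⁻⁶×60×230 + 17.4×10⁻⁶×60×750 = 1.135 mm.
The rigid supports impose zero overall length change; the single axial force P common to all segments must satisfy P Σ Lᵢ/(AᵢEᵢ) = δ_free.
The series flexibility is Σ Lᵢ/(AᵢEᵢ) = 230/(1600×45×10³) + 750/(1825×124×10³) = 6.509×10⁻⁶ mm/N.
Hence P = δ_free / Σ(L/AE) = 1.135/6.509×10⁻⁶ = 174.4 kN (tensile).
σ_{copper} = P / A = 174400 / 1825 = 95.54 MPa.

σ ≈ 95.5 MPa (tensile)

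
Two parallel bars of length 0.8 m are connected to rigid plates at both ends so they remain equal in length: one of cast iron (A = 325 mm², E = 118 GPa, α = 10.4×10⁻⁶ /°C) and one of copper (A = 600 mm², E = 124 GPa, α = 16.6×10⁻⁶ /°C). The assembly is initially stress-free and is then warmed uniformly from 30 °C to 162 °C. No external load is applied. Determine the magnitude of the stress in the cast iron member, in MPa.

σ ≈ 63.7 MPa (tensile)

Both members must finish at the same length. With the larger α, the copper tends to over-expand; the plates restrain it, putting the copper in compression and the cast iron in tension. With no external load the two internal forces are equal and opposite, magnitude P.
Compatibility of the two members (thermal + elastic change equal): (α₁ − α₂)ΔT = P·[1/(A₁E₁) + 1/(A₂E₂)].
|α₁ − α₂|·ΔT = 6.2×10⁻⁶ × 132 = 0.0008184.
1/(A₁E₁) + 1/(A₂E₂) = 1/(325×118×10³) + 1/(600×124×10³) = 3.952×10⁻⁸ N⁻¹.
P = 0.0008184 / 3.952×10⁻⁸ = 20710 N = 20.71 kN.
σ_{cast iron} = P/A₁ = 20710/325 = 63.72 MPa, tensile.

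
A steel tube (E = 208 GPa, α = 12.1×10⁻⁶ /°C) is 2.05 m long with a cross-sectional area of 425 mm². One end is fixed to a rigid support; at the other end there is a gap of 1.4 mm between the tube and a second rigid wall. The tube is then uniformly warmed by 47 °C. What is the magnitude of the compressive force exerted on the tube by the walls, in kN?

Free thermal elongation = αΔT L = 12.1×10⁻⁶ × 47 × 2050 = 1.166 mm.
This is smaller than the 1.4 mm clearance, so the tube expands freely without reaching the stop — the stress is zero.

P ≈ 0 kN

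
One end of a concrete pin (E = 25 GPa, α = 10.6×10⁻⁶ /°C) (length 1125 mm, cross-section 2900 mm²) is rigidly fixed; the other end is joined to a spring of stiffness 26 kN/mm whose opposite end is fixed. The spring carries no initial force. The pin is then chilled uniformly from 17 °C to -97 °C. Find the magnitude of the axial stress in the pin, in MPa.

The unrestrained thermal change is αΔT L = 10.6×10⁻⁶ × 114 × 1125 = 1.359 mm.
Let P be the tensile force in the spring. The pin extends elastically by PL/(AE) and the spring stretches by P/k; together these equal δ_free.
P [ L/(AE) + 1/k ] = δ_free → P [ 1125/(2900×25×10³) + 1/(26×10³) ] = 1.359.
P = 1.359 / 5.398×10⁻⁵ = 25180 N.
σ = P/A = 25180/2900 = 8.684 MPa.

σ ≈ 8.68 MPa (tensile)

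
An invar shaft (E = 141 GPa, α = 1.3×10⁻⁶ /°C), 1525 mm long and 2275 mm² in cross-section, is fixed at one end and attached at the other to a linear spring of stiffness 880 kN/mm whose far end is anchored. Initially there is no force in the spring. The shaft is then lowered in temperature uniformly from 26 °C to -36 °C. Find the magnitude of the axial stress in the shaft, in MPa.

If the spring were absent the shaft would shorten by αΔT L = 1.3×10⁻⁶ × 62 × 1525 = 0.1229 mm.
Let P be the tensile force in the spring. The shaft extends elastically by PL/(AE) and the spring stretches by P/k; together these equal δ_free.
P [ L/(AE) + 1/k ] = δ_free → P [ 1525/(2275×141×10³) + 1/(880×10³) ] = 0.1229.
P = 0.1229 / 5.89×10⁻⁶ = 20870 N.
σ = P/A = 20870/2275 = 9.172 MPa.

σ ≈ 9.17 MPa (tensile)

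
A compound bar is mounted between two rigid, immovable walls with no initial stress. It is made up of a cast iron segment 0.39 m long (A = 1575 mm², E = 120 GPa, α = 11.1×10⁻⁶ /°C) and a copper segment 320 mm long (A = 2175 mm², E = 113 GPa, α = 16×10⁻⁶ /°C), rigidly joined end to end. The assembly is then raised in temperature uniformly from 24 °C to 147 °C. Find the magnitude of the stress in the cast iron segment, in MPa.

σ ≈ 219 MPa (compressive)

If the supports were absent, the total length change would be Σ αᵢΔT Lᵢ = 11.1×10⁻⁶×123×390 + 16×10⁻⁶×123×320 = 1.162 mm.
The rigid supports impose zero overall length change; the single axial force P common to all segments must satisfy P Σ Lᵢ/(AᵢEᵢ) = δ_free.
Σ Lᵢ/(AᵢEᵢ) = 390/(1575×120×10³) + 320/(2175×113×10³) = 3.365×10⁻⁶ mm/N.
So P = 1.162 / 3.365×10⁻⁶ = 345.3 kN, compressive.
σ_{cast iron} = P / A = 345300 / 1575 = 219.3 MPa.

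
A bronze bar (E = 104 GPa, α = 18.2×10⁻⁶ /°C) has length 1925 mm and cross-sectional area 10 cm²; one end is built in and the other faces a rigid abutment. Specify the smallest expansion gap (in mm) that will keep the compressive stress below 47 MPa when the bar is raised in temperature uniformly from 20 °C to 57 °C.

g ≈ 0.426 mm

With no wall the bar would lengthen by αΔT L = 18.2×10⁻⁶ × 37 × 1925 = 1.296 mm.
A stress of 47 MPa corresponds to the wall pushing the bar back by σL/E = 47×1925/(104×10³) = 0.87 mm.
So the gap has to take up the difference, g_min = δ_free − σL/E = 1.296 − 0.87 = 0.4263 mm.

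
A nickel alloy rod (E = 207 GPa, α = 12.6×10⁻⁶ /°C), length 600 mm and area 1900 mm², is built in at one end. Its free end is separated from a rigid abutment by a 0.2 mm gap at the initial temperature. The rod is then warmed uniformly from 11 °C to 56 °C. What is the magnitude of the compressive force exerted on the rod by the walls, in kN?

P ≈ 91.9 kN

If the wall were absent the rod would grow by αΔT L = 12.6×10⁻⁶ × 45 × 600 = 0.3402 mm.
After closing the 0.2 mm clearance, 0.3402 − 0.2 = 0.1402 mm of expansion remains to be suppressed by the wall.
That suppressed elongation corresponds to σ = E·Δ/L = 207×10³ × 0.1402/600 = 48.37 MPa.
Force on the wall = σA = 48.37 × 1900 mm² = 91.9 kN.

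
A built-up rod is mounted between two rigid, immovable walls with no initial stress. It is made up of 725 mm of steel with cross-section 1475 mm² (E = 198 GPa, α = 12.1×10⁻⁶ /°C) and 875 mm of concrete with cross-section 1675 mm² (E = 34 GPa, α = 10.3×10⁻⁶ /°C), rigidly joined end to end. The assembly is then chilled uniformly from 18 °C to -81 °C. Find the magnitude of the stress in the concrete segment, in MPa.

If the supports were absent, the total length change would be Σ αᵢΔT Lᵢ = 12.1×10⁻⁶×99×725 + 10.3×10⁻⁶×99×875 = 1.761 mm.
The rigid supports impose zero overall length change; the single axial force P common to all segments must satisfy P Σ Lᵢ/(AᵢEᵢ) = δ_free.
The series flexibility is Σ Lᵢ/(AᵢEᵢ) = 725/(1475×198×10³) + 875/(1675×34×10³) = 1.785×10⁻⁵ mm/N.
P = 1.761 / 1.785×10⁻⁵ = 98660 N = 98.66 kN, tensile.
σ_{concrete} = P / A = 98660 / 1675 = 58.9 MPa.

σ ≈ 58.9 MPa (tensile)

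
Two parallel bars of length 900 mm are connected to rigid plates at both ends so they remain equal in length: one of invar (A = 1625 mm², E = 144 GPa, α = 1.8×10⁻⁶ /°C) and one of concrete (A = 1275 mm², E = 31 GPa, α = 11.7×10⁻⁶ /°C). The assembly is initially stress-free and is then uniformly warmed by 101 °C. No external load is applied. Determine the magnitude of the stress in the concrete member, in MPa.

σ ≈ 26.5 MPa (compressive)

Both members must finish at the same length. With the larger α, the concrete tends to over-expand; the plates restrain it, putting the concrete in compression and the invar in tension. With no external load the two internal forces are equal and opposite, magnitude P.
Equating the net (thermal + elastic) strains gives |α₁ − α₂|·ΔT = P·[1/(A₁E₁) + 1/(A₂E₂)].
|α₁ − α₂|·ΔT = 9.9×10⁻⁶ × 101 = 0.0009999.
1/(A₁E₁) + 1/(A₂E₂) = 1/(1625×144×10³) + 1/(1275×31×10³) = 2.957×10⁻⁸ N⁻¹.
P = 0.0009999 / 2.957×10⁻⁸ = 33810 N = 33.81 kN.
σ_{concrete} = P/A₂ = 33810/1275 = 26.52 MPa, compressive.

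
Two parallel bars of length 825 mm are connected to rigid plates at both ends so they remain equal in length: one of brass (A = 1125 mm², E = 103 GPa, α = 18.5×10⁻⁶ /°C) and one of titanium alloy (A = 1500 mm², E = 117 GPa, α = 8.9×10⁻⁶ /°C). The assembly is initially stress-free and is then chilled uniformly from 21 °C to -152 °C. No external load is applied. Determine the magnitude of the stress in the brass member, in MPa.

σ ≈ 103 MPa (tensile)

Equilibrium of a rigid end plate with no external load gives equal and opposite internal forces ±P in the two members. Since α_{brass} > α_{titanium alloy}, cooling drives the brass into tension and the titanium alloy into compression.
Compatibility of the two members (thermal + elastic change equal): (α₁ − α₂)ΔT = P·[1/(A₁E₁) + 1/(A₂E₂)].
|α₁ − α₂|·ΔT = 9.6×10⁻⁶ × 173 = 0.001661.
1/(A₁E₁) + 1/(A₂E₂) = 1/(1125×103×10³) + 1/(1500×117×10³) = 1.433×10⁻⁸ N⁻¹.
P = 0.001661 / 1.433×10⁻⁸ = 115900 N = 115.9 kN.
σ_{brass} = P/A₁ = 115900/1125 = 103 MPa, tensile.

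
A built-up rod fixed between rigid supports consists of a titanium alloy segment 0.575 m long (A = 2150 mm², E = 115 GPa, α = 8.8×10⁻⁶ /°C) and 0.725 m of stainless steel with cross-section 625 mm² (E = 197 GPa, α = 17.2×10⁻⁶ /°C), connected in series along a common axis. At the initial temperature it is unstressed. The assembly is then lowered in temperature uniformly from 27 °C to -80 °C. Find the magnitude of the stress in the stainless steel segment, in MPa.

With the walls removed the bar would change length by δ_free = Σ αᵢΔT Lᵢ = 8.8×10⁻⁶×107×575 + 17.2×10⁻⁶×107×725 = 1.876 mm.
The walls prevent any net length change, so an axial force P (same in every segment) develops. Compatibility: P · Σ Lᵢ/(AᵢEᵢ) = δ_free.
The series flexibility is Σ Lᵢ/(AᵢEᵢ) = 575/(2150×115×10³) + 725/(625×197×10³) = 8.214×10⁻⁶ mm/N.
Hence P = δ_free / Σ(L/AE) = 1.876/8.214×10⁻⁶ = 228.4 kN (tensile).
σ_{stainless steel} = P / A = 228400 / 625 = 365.4 MPa.

σ ≈ 365 MPa (tensile)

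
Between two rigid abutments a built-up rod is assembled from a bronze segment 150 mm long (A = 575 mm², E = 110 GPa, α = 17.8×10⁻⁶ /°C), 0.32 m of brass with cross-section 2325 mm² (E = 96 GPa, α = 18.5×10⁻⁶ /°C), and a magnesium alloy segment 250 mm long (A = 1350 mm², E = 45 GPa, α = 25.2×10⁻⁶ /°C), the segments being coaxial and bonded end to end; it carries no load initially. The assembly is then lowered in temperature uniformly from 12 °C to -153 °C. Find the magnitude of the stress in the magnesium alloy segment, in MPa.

Free thermal contraction of the whole bar: Σ αᵢΔT Lᵢ = 17.8×10⁻⁶×165×150 + 18.5×10⁻⁶×165×320 + 25.2×10⁻⁶×165×250 = 2.457 mm.
The walls prevent any net length change, so an axial force P (same in every segment) develops. Compatibility: P · Σ Lᵢ/(AᵢEᵢ) = δ_free.
The series flexibility is Σ Lᵢ/(AᵢEᵢ) = 150/(575×110×10³) + 320/(2325×96×10³) + 250/(1350×45×10³) = 7.92×10⁻⁶ mm/N.
So P = 2.457 / 7.92×10⁻⁶ = 310.2 kN, tensile.
σ_{magnesium alloy} = P / A = 310200 / 1350 = 229.8 MPa.

σ ≈ 230 MPa (tensile)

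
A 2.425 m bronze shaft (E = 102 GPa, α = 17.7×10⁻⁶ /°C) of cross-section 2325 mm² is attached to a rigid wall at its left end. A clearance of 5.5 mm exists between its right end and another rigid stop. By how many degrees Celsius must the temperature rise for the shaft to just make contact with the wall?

Contact occurs when the free expansion equals the gap: αΔT L = 5.5 mm.
ΔT = 5.5 / (17.7×10⁻⁶ × 2425) = 128.1 °C.

ΔT ≈ 128 °C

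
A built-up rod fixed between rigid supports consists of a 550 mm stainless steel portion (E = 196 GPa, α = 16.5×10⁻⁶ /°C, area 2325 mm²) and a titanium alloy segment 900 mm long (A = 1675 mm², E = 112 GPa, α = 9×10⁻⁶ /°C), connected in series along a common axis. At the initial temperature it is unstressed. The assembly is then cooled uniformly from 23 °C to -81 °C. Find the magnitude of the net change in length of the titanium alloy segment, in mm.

|ΔL| ≈ 0.585 mm

Free thermal contraction of the whole bar: Σ αᵢΔT Lᵢ = 16.5×10⁻⁶×104×550 + 9×10⁻⁶×104×900 = 1.786 mm.
The walls prevent any net length change, so an axial force P (same in every segment) develops. Compatibility: P · Σ Lᵢ/(AᵢEᵢ) = δ_free.
Σ Lᵢ/(AᵢEᵢ) = 550/(2325×196×10³) + 900/(1675×112×10³) = 6.004×10⁻⁶ mm/N.
So P = 1.786 / 6.004×10⁻⁶ = 297.5 kN, tensile.
For the titanium alloy segment, free thermal change = 9×10⁻⁶×104×900 = 0.8424 mm and elastic change from P = 297500×900/(1675×112×10³) = 1.427 mm; these oppose, so the net change is 0.585 mm (segment lengthens).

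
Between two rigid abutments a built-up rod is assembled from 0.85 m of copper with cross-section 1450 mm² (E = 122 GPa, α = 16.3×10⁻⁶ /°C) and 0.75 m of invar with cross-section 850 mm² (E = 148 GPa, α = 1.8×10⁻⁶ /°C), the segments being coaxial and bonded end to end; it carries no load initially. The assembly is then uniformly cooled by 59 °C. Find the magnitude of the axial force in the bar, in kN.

If the supports were absent, the total length change would be Σ αᵢΔT Lᵢ = 16.3×10⁻⁶×59×850 + 1.8×10⁻⁶×59×750 = 0.8971 mm.
Since the ends are fixed, an axial force P builds up, equal in every segment, with P · Σ Lᵢ/(AᵢEᵢ) = δ_free.
The series flexibility is Σ Lᵢ/(AᵢEᵢ) = 850/(1450×122×10³) + 750/(850×148×10³) = 1.077×10⁻⁵ mm/N.
P = 0.8971 / 1.077×10⁻⁵ = 83320 N = 83.32 kN, tensile.

P ≈ 83.3 kN (tensile)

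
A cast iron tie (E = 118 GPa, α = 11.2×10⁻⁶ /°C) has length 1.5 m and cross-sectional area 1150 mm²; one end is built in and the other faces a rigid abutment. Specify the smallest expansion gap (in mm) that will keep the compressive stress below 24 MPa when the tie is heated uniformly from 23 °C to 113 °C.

g ≈ 1.21 mm

Free expansion if unrestrained: δ_free = αΔT L = 11.2×10⁻⁶ × 90 × 1500 = 1.512 mm.
At the allowable stress the elastic shortening the wall may impose is σL/E = 24 × 1500 / (118×10³) = 0.3051 mm.
The gap must absorb the remainder: g_min = 1.512 − 0.3051 = 1.207 mm.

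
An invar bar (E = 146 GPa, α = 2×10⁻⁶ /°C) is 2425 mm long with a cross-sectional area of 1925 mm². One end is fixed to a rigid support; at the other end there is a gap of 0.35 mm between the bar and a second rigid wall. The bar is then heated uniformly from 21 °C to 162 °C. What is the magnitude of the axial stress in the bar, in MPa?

σ ≈ 20.1 MPa (compressive)

Unrestrained expansion: δ_free = αΔT L = 2×10⁻⁶ × 141 × 2425 = 0.6838 mm.
After closing the 0.35 mm clearance, 0.6838 − 0.35 = 0.3338 mm of expansion remains to be suppressed by the wall.
That suppressed elongation corresponds to σ = E·Δ/L = 146×10³ × 0.3338/2425 = 20.1 MPa.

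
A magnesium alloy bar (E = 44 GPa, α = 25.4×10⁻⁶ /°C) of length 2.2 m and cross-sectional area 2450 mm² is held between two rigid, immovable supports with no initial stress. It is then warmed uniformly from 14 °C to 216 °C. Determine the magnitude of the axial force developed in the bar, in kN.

With zero net strain, σ = E·αΔT = 44 GPa × 25.4×10⁻⁶ × 202 = 225.8 MPa.
Then P = σA = 225.8 × 2450 mm² = 553.1 kN, compressive.

P ≈ 553 kN (compressive)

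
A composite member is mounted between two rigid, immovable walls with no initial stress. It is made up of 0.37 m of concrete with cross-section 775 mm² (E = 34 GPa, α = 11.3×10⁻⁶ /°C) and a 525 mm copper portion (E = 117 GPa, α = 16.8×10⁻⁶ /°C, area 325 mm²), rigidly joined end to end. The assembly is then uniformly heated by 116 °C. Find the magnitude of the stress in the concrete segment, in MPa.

If the supports were absent, the total length change would be Σ αᵢΔT Lᵢ = 11.3×10⁻⁶×116×370 + 16.8×10⁻⁶×116×525 = 1.508 mm.
Since the ends are fixed, an axial force P builds up, equal in every segment, with P · Σ Lᵢ/(AᵢEᵢ) = δ_free.
The series flexibility is Σ Lᵢ/(AᵢEᵢ) = 370/(775×34×10³) + 525/(325×117×10³) = 2.785×10⁻⁵ mm/N.
Hence P = δ_free / Σ(L/AE) = 1.508/2.785×10⁻⁵ = 54.15 kN (compressive).
σ_{concrete} = P / A = 54150 / 775 = 69.88 MPa.

σ ≈ 69.9 MPa (compressive)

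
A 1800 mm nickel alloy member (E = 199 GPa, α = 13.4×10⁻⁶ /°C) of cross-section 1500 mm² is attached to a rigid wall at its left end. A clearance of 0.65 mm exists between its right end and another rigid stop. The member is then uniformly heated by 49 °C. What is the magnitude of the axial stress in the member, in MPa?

σ ≈ 58.8 MPa (compressive)

Free thermal elongation = αΔT L = 13.4×10⁻⁶ × 49 × 1800 = 1.182 mm.
This exceeds the 0.65 mm gap, so the wall pushes back. The portion of expansion that must be recovered elastically is δ_free − gap = 1.182 − 0.65 = 0.5319 mm.
That suppressed elongation corresponds to σ = E·Δ/L = 199×10³ × 0.5319/1800 = 58.8 MPa.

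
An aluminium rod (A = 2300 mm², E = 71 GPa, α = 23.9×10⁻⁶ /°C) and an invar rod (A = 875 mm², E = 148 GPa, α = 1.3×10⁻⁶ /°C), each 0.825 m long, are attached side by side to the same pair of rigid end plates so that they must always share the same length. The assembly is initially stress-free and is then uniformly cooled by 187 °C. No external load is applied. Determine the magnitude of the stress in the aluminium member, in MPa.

Equilibrium of a rigid end plate with no external load gives equal and opposite internal forces ±P in the two members. Since α_{aluminium} > α_{invar}, cooling drives the aluminium into tension and the invar into compression.
Compatibility of the two members (thermal + elastic change equal): (α₁ − α₂)ΔT = P·[1/(A₁E₁) + 1/(A₂E₂)].
|α₁ − α₂|·ΔT = 22.6×10⁻⁶ × 187 = 0.004226.
1/(A₁E₁) + 1/(A₂E₂) = 1/(2300×71×10³) + 1/(875×148×10³) = 1.385×10⁻⁸ N⁻¹.
P = 0.004226 / 1.385×10⁻⁸ = 305200 N = 305.2 kN.
σ_{aluminium} = P/A₁ = 305200/2300 = 132.7 MPa, tensile.

σ ≈ 133 MPa (tensile)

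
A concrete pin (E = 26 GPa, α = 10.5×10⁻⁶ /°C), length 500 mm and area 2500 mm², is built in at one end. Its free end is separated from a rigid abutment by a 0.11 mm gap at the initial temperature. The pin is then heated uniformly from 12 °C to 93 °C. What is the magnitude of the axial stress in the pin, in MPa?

If the wall were absent the pin would grow by αΔT L = 10.5×10⁻⁶ × 81 × 500 = 0.4252 mm.
This exceeds the 0.11 mm gap, so the wall pushes back. The portion of expansion that must be recovered elastically is δ_free − gap = 0.4252 − 0.11 = 0.3152 mm.
So σ = E(δ_free − g)/L = 26×10³ × 0.3152/500 = 16.39 MPa.

σ ≈ 16.4 MPa (compressive)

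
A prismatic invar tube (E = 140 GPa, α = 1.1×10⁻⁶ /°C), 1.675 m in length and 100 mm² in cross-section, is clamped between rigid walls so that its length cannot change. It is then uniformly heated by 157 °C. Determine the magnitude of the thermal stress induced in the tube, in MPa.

σ ≈ 24.2 MPa (compressive)

The supports are rigid, so the total axial strain is zero. The restrained thermal strain is ε = αΔT = 1.1×10⁻⁶ × 157 = 172.7×10⁻⁶.
Hence σ = E·αΔT = 140×10³ × 172.7×10⁻⁶ = 24.18 MPa, compressive.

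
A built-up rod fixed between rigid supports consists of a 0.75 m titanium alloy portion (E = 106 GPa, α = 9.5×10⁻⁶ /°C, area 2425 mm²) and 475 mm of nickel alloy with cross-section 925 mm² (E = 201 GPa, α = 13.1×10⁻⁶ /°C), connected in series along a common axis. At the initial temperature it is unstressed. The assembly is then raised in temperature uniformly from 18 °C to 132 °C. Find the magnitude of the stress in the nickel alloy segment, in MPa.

If the supports were absent, the total length change would be Σ αᵢΔT Lᵢ = 9.5×10⁻⁶×114×750 + 13.1×10⁻⁶×114×475 = 1.522 mm.
The walls prevent any net length change, so an axial force P (same in every segment) develops. Compatibility: P · Σ Lᵢ/(AᵢEᵢ) = δ_free.
The series flexibility is Σ Lᵢ/(AᵢEᵢ) = 750/(2425×106×10³) + 475/(925×201×10³) = 5.473×10⁻⁶ mm/N.
P = 1.522 / 5.473×10⁻⁶ = 278000 N = 278 kN, compressive.
σ_{nickel alloy} = P / A = 278000 / 925 = 300.6 MPa.

σ ≈ 301 MPa (compressive)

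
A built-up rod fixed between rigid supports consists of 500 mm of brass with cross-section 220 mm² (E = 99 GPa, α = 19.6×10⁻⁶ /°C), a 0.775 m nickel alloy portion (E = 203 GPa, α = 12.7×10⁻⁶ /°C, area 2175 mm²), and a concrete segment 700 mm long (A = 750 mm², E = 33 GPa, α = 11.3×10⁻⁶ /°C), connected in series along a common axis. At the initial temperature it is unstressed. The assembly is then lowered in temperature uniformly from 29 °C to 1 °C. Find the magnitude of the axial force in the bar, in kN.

P ≈ 14.6 kN (tensile)

With the walls removed the bar would change length by δ_free = Σ αᵢΔT Lᵢ = 19.6×10⁻⁶×28×500 + 12.7×10⁻⁶×28×775 + 11.3×10⁻⁶×28×700 = 0.7715 mm.
The walls prevent any net length change, so an axial force P (same in every segment) develops. Compatibility: P · Σ Lᵢ/(AᵢEᵢ) = δ_free.
Σ Lᵢ/(AᵢEᵢ) = 500/(220×99×10³) + 775/(2175×203×10³) + 700/(750×33×10³) = 5.299×10⁻⁵ mm/N.
Hence P = δ_free / Σ(L/AE) = 0.7715/5.299×10⁻⁵ = 14.56 kN (tensile).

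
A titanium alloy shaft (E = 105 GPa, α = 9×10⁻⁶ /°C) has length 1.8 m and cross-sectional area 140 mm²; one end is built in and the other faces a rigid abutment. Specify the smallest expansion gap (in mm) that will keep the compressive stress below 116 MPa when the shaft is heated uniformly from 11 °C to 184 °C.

g ≈ 0.814 mm

With no wall the shaft would lengthen by αΔT L = 9×10⁻⁶ × 173 × 1800 = 2.803 mm.
A stress of 116 MPa corresponds to the wall pushing the shaft back by σL/E = 116×1800/(105×10³) = 1.989 mm.
So the gap has to take up the difference, g_min = δ_free − σL/E = 2.803 − 1.989 = 0.814 mm.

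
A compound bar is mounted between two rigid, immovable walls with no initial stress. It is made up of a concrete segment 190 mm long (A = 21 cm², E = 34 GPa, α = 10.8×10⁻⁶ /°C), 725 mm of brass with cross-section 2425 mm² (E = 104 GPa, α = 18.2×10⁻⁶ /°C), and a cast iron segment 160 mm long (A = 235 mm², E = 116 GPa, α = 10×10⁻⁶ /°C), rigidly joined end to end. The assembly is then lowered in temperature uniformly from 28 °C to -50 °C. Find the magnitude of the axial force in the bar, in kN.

Free thermal contraction of the whole bar: Σ αᵢΔT Lᵢ = 10.8×10⁻⁶×78×190 + 18.2×10⁻⁶×78×725 + 10×10⁻⁶×78×160 = 1.314 mm.
The walls prevent any net length change, so an axial force P (same in every segment) develops. Compatibility: P · Σ Lᵢ/(AᵢEᵢ) = δ_free.
Σ Lᵢ/(AᵢEᵢ) = 190/(2100×34×10³) + 725/(2425×104×10³) + 160/(235×116×10³) = 1.141×10⁻⁵ mm/N.
Hence P = δ_free / Σ(L/AE) = 1.314/1.141×10⁻⁵ = 115.2 kN (tensile).

P ≈ 115 kN (tensile)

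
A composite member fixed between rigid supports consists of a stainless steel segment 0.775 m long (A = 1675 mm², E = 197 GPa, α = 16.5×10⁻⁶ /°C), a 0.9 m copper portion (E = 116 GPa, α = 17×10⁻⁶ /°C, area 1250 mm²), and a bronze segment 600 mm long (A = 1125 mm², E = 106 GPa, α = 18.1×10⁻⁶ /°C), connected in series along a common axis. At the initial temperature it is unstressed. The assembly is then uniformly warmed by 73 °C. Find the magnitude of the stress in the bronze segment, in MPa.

σ ≈ 186 MPa (compressive)

Free thermal expansion of the whole bar: Σ αᵢΔT Lᵢ = 16.5×10⁻⁶×73×775 + 17×10⁻⁶×73×900 + 18.1×10⁻⁶×73×600 = 2.843 mm.
The walls prevent any net length change, so an axial force P (same in every segment) develops. Compatibility: P · Σ Lᵢ/(AᵢEᵢ) = δ_free.
The series flexibility is Σ Lᵢ/(AᵢEᵢ) = 775/(1675×197×10³) + 900/(1250×116×10³) + 600/(1125×106×10³) = 1.359×10⁻⁵ mm/N.
So P = 2.843 / 1.359×10⁻⁵ = 209.3 kN, compressive.
σ_{bronze} = P / A = 209300 / 1125 = 186 MPa.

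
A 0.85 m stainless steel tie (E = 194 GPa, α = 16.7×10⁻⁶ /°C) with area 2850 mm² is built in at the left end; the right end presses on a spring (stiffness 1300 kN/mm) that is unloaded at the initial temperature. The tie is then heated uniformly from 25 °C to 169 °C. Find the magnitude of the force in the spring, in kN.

Free thermal expansion: δ_free = αΔT L = 16.7×10⁻⁶ × 144 × 850 = 2.044 mm.
Let P be the compressive force at the spring. The tie shortens elastically by PL/(AE) and the spring compresses by P/k; together these equal δ_free.
P [ L/(AE) + 1/k ] = δ_free → P [ 850/(2850×194×10³) + 1/(1300×10³) ] = 2.044.
P = 2.044 / 2.307×10⁻⁶ = 886200 N.

P ≈ 886 kN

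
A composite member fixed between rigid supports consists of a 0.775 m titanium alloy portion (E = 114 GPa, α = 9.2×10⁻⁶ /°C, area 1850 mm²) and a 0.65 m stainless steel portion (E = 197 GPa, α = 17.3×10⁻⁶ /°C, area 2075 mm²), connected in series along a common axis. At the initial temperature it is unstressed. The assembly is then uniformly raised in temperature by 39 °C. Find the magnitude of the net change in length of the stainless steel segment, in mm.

With the walls removed the bar would change length by δ_free = Σ αᵢΔT Lᵢ = 9.2×10⁻⁶×39×775 + 17.3×10⁻⁶×39×650 = 0.7166 mm.
Since the ends are fixed, an axial force P builds up, equal in every segment, with P · Σ Lᵢ/(AᵢEᵢ) = δ_free.
Σ Lᵢ/(AᵢEᵢ) = 775/(1850×114×10³) + 650/(2075×197×10³) = 5.265×10⁻⁶ mm/N.
P = 0.7166 / 5.265×10⁻⁶ = 136100 N = 136.1 kN, compressive.
For the stainless steel segment, free thermal change = 17.3×10⁻⁶×39×650 = 0.4386 mm and elastic change from P = 136100×650/(2075×197×10³) = 0.2164 mm; these oppose, so the net change is 0.222 mm (segment lengthens).

|ΔL| ≈ 0.222 mm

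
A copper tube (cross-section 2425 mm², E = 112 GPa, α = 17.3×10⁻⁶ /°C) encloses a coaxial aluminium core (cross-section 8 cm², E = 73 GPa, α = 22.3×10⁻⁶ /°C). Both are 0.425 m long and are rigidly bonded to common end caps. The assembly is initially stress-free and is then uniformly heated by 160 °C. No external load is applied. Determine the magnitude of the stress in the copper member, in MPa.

σ ≈ 15.9 MPa (tensile)

The aluminium has the larger α, so on heating it would change length more than the copper if both were free. The rigid plates force a common final length, so the aluminium is put into compression and the copper into tension, with equal and opposite forces P (no external load).
Setting the final lengths equal and cancelling L: (α₁ − α₂)ΔT = P/(A₁E₁) + P/(A₂E₂).
|α₁ − α₂|·ΔT = 5×10⁻⁶ × 160 = 0.0008.
1/(A₁E₁) + 1/(A₂E₂) = 1/(2425×112×10³) + 1/(800×73×10³) = 2.081×10⁻⁸ N⁻¹.
P = 0.0008 / 2.081×10⁻⁸ = 38450 N = 38.45 kN.
σ_{copper} = P/A₁ = 38450/2425 = 15.86 MPa, tensile.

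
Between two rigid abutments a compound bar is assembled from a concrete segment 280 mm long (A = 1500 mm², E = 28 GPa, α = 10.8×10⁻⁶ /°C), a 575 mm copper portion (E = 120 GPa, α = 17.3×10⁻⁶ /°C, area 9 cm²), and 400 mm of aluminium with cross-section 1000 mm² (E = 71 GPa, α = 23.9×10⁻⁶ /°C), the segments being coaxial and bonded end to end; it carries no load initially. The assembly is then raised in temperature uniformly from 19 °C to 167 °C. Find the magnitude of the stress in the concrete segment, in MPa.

σ ≈ 126 MPa (compressive)

With the walls removed the bar would change length by δ_free = Σ αᵢΔT Lᵢ = 10.8×10⁻⁶×148×280 + 17.3×10⁻⁶×148×575 + 23.9×10⁻⁶×148×400 = 3.335 mm.
The rigid supports impose zero overall length change; the single axial force P common to all segments must satisfy P Σ Lᵢ/(AᵢEᵢ) = δ_free.
Σ Lᵢ/(AᵢEᵢ) = 280/(1500×28×10³) + 575/(900×120×10³) + 400/(1000×71×10³) = 1.762×10⁻⁵ mm/N.
So P = 3.335 / 1.762×10⁻⁵ = 189.2 kN, compressive.
σ_{concrete} = P / A = 189200 / 1500 = 126.1 MPa.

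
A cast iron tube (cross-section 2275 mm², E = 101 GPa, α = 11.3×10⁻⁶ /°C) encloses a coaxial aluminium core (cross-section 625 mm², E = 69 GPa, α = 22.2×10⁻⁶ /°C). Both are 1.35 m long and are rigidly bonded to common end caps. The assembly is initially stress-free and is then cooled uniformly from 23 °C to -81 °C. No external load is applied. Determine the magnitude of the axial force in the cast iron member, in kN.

P ≈ 41.2 kN (compressive in the cast iron)

Equilibrium of a rigid end plate with no external load gives equal and opposite internal forces ±P in the two members. Since α_{aluminium} > α_{cast iron}, cooling drives the aluminium into tension and the cast iron into compression.
Compatibility of the two members (thermal + elastic change equal): (α₁ − α₂)ΔT = P·[1/(A₁E₁) + 1/(A₂E₂)].
|α₁ − α₂|·ΔT = 10.9×10⁻⁶ × 104 = 0.001134.
1/(A₁E₁) + 1/(A₂E₂) = 1/(2275×101×10³) + 1/(625×69×10³) = 2.754×10⁻⁸ N⁻¹.
P = 0.001134 / 2.754×10⁻⁸ = 41160 N = 41.16 kN.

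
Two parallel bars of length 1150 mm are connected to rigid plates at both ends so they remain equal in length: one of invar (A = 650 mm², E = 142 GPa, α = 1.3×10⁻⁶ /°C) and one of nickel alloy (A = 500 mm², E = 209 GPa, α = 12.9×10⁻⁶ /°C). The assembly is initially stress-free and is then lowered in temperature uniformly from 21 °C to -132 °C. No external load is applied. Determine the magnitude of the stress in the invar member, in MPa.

σ ≈ 134 MPa (compressive)

The nickel alloy has the larger α, so on cooling it would change length more than the invar if both were free. The rigid plates force a common final length, so the nickel alloy is put into tension and the invar into compression, with equal and opposite forces P (no external load).
Setting the final lengths equal and cancelling L: (α₁ − α₂)ΔT = P/(A₁E₁) + P/(A₂E₂).
|α₁ − α₂|·ΔT = 11.6×10⁻⁶ × 153 = 0.001775.
1/(A₁E₁) + 1/(A₂E₂) = 1/(650×142×10³) + 1/(500×209×10³) = 2.04×10⁻⁸ N⁻¹.
P = 0.001775 / 2.04×10⁻⁸ = 86980 N = 86.98 kN.
σ_{invar} = P/A₁ = 86980/650 = 133.8 MPa, compressive.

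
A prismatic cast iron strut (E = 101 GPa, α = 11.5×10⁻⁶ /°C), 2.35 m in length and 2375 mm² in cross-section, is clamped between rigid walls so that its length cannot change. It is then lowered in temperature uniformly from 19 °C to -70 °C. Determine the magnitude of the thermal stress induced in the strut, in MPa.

The supports are rigid, so the total axial strain is zero. The restrained thermal strain is ε = αΔT = 11.5×10⁻⁶ × 89 = 1023.5×10⁻⁶.
Hence σ = E·αΔT = 101×10³ × 1023.5×10⁻⁶ = 103.4 MPa, tensile.

σ ≈ 103 MPa (tensile)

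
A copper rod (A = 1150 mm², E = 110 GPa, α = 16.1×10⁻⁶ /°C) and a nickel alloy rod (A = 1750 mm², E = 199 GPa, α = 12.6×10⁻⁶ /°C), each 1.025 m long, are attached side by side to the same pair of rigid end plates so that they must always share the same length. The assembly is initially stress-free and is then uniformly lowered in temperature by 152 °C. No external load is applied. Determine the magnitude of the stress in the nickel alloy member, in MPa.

σ ≈ 28.2 MPa (compressive)

The copper has the larger α, so on cooling it would change length more than the nickel alloy if both were free. The rigid plates force a common final length, so the copper is put into tension and the nickel alloy into compression, with equal and opposite forces P (no external load).
Compatibility of the two members (thermal + elastic change equal): (α₁ − α₂)ΔT = P·[1/(A₁E₁) + 1/(A₂E₂)].
|α₁ − α₂|·ΔT = 3.5×10⁻⁶ × 152 = 0.000532.
1/(A₁E₁) + 1/(A₂E₂) = 1/(1150×110×10³) + 1/(1750×199×10³) = 1.078×10⁻⁸ N⁻¹.
So P = 0.000532 / 1.078×10⁻⁸ = 49.37 kN.
σ_{nickel alloy} = P/A₂ = 49370/1750 = 28.21 MPa, compressive.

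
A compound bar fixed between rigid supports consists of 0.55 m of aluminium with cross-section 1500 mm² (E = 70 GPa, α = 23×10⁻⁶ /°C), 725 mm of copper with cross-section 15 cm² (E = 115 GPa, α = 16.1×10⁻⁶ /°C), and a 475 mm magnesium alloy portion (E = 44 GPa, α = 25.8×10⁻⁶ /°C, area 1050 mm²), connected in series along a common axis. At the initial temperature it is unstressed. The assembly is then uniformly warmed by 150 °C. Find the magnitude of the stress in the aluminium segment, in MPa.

If the supports were absent, the total length change would be Σ αᵢΔT Lᵢ = 23×10⁻⁶×150×550 + 16.1×10⁻⁶×150×725 + 25.8×10⁻⁶×150×475 = 5.487 mm.
The rigid supports impose zero overall length change; the single axial force P common to all segments must satisfy P Σ Lᵢ/(AᵢEᵢ) = δ_free.
Σ Lᵢ/(AᵢEᵢ) = 550/(1500×70×10³) + 725/(1500×115×10³) + 475/(1050×44×10³) = 1.972×10⁻⁵ mm/N.
Hence P = δ_free / Σ(L/AE) = 5.487/1.972×10⁻⁵ = 278.2 kN (compressive).
σ_{aluminium} = P / A = 278200 / 1500 = 185.5 MPa.

σ ≈ 185 MPa (compressive)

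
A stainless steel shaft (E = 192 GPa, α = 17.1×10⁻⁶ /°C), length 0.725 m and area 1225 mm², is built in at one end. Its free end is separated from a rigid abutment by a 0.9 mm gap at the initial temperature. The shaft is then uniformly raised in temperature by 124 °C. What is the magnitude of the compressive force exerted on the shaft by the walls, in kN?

P ≈ 207 kN

If the wall were absent the shaft would grow by αΔT L = 17.1×10⁻⁶ × 124 × 725 = 1.537 mm.
After closing the 0.9 mm clearance, 1.537 − 0.9 = 0.6373 mm of expansion remains to be suppressed by the wall.
So σ = E(δ_free − g)/L = 192×10³ × 0.6373/725 = 168.8 MPa.
P = σA = 168.8 × 1225 = 206.7 kN.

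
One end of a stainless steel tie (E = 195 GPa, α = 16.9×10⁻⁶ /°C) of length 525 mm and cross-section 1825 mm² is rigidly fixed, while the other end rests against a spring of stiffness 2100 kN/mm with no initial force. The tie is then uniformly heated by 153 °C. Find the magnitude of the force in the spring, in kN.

P ≈ 696 kN

If the spring were absent the tie would lengthen by αΔT L = 16.9×10⁻⁶ × 153 × 525 = 1.357 mm.
With a force P in the spring, the elastic change of the tie is PL/(AE) and that of the spring is P/k; compatibility requires their sum to equal δ_free.
So P = δ_free / [L/(AE) + 1/k] = 1.357 / [ 525/(1825×195×10³) + 1/(2100×10³) ].
P = 1.357 / 1.951×10⁻⁶ = 695600 N.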